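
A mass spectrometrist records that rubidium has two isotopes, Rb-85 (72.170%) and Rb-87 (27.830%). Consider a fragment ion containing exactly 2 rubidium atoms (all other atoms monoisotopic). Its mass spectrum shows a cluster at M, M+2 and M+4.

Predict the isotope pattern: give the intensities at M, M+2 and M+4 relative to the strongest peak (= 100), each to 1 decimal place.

100.0 : 77.1 : 14.9

Expanding (0.72170 + 0.27830)^2:
P(M) = 0.72170^2 = 0.520851
P(M+2) = 2 × 0.72170^1 × 0.27830^1 = 0.401698
P(M+4) = 0.27830^2 = 0.077451
The M peak is largest (0.520851); scaling to 100 gives 100.0 : 77.1 : 14.9.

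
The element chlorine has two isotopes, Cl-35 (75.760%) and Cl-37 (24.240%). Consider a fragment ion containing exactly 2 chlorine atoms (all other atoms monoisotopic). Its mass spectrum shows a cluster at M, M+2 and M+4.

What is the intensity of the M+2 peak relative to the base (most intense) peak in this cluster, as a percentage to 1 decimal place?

(0.75760 + 0.24240)^2 gives M 0.5740, M+2 0.3673, M+4 0.0588; the largest is M.
P(M) = C(2,0) × 0.75760^2 × 0.24240^0 = 1 × 0.57395776 × 1.0000 = 0.573958 (base)
P(M+2) = C(2,1) × 0.75760^1 × 0.24240^1 = 2 × 0.7576 × 0.2424 = 0.367284
Relative intensity = 0.367284 / 0.573958 × 100 = 64.0

64.0%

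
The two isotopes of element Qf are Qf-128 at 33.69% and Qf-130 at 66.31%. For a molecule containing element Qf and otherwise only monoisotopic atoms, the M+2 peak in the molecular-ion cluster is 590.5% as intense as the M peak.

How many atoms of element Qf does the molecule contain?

With n Qf atoms, P(M+2)/P(M) = C(n,1)·p^(n−1)q / p^n = n·q/p = n · 0.6631/0.3369.
n = 5.905 × 0.3369/0.6631 = 3.00 ≈ 3

3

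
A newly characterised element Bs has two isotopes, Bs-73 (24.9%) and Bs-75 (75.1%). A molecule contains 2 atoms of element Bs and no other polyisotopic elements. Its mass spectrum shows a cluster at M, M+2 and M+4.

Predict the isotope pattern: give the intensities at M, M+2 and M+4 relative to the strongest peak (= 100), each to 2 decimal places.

Each Bs atom is independently Bs-73 (p = 0.249) or Bs-75 (q = 0.751); the cluster is the binomial expansion (p + q)^2.
P(M) = 0.249^2 = 0.062001
P(M+2) = 2 × 0.249^1 × 0.751^1 = 0.373998
P(M+4) = 0.751^2 = 0.564001
The M+4 peak is largest (0.564001); scaling to 100 gives 10.99 : 66.31 : 100.00.

10.99 : 66.31 : 100.00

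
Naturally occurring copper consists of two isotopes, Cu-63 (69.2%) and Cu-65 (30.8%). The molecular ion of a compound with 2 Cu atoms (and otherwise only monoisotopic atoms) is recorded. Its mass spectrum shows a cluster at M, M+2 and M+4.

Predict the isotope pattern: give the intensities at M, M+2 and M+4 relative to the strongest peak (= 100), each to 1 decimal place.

100.0 : 89.0 : 19.8

Each Cu atom is independently Cu-63 (p = 0.692) or Cu-65 (q = 0.308); the cluster is the binomial expansion (p + q)^2.
P(M) = 0.692^2 = 0.478864
P(M+2) = 2 × 0.692^1 × 0.308^1 = 0.426272
P(M+4) = 0.308^2 = 0.094864
The M peak is largest (0.478864); scaling to 100 gives 100.0 : 89.0 : 19.8.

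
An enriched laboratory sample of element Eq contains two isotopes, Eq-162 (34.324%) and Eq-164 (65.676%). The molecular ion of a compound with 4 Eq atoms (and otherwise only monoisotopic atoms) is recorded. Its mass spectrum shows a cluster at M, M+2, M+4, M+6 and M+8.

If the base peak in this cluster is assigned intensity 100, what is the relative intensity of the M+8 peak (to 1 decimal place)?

47.8

(0.34324 + 0.65676)^4 gives M 0.0139, M+2 0.1062, M+4 0.3049, M+6 0.3889, M+8 0.1860; the largest is M+6.
P(M+6) = C(4,3) × 0.34324^1 × 0.65676^3 = 4 × 0.34324 × 0.28328272 = 0.388936 (base)
P(M+8) = C(4,4) × 0.34324^0 × 0.65676^4 = 1 × 1.0000 × 0.18604876 = 0.186049
Relative intensity = 0.186049 / 0.388936 × 100 = 47.8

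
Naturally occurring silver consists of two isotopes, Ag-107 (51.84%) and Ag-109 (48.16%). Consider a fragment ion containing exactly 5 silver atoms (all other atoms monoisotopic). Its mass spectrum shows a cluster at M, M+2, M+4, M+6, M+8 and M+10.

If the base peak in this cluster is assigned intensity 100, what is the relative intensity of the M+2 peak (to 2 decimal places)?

53.82

Binomial terms of (0.5184 + 0.4816)^5: M 0.0374, M+2 0.1739, M+4 0.3231, M+6 0.3002, M+8 0.1394, M+10 0.0259 → M+4 is the base peak.
P(M+4) = C(5,2) × 0.5184^3 × 0.4816^2 = 10 × 0.13931407 × 0.23193856 = 0.323123 (base)
P(M+2) = C(5,1) × 0.5184^4 × 0.4816^1 = 5 × 0.07222041 × 0.4816 = 0.173907
Relative intensity = 0.173907 / 0.323123 × 100 = 53.82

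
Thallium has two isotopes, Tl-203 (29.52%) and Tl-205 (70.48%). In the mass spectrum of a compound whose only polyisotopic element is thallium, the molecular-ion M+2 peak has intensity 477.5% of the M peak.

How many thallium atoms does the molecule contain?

2

With n Tl atoms, P(M+2)/P(M) = C(n,1)·p^(n−1)q / p^n = n·q/p = n · 0.7048/0.2952.
n = 4.775 × 0.2952/0.7048 = 2.00 ≈ 2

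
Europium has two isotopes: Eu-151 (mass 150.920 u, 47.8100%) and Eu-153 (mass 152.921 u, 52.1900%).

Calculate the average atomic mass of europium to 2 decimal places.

151.96 u

The abundance-weighted mean is 0.478100 × 150.920 + 0.521900 × 152.921
= 72.1549 + 79.8095 = 151.9644 u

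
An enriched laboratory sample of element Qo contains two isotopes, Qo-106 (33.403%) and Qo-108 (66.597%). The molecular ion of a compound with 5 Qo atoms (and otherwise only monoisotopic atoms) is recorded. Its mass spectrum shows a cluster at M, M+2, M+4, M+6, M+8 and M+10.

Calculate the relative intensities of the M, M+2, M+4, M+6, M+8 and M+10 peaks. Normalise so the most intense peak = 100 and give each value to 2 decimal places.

1.26 : 12.58 : 50.16 : 100.00 : 99.69 : 39.75

Each Qo atom is independently Qo-106 (p = 0.33403) or Qo-108 (q = 0.66597); the cluster is the binomial expansion (p + q)^5.
P(M) = 0.33403^5 = 0.004158
P(M+2) = 5 × 0.33403^4 × 0.66597^1 = 0.041454
P(M+4) = 10 × 0.33403^3 × 0.66597^2 = 0.165297
P(M+6) = 10 × 0.33403^2 × 0.66597^3 = 0.329560
P(M+8) = 5 × 0.33403^1 × 0.66597^4 = 0.328529
P(M+10) = 0.66597^5 = 0.131001
The M+6 peak is largest (0.329560); scaling to 100 gives 1.26 : 12.58 : 50.16 : 100.00 : 99.69 : 39.75.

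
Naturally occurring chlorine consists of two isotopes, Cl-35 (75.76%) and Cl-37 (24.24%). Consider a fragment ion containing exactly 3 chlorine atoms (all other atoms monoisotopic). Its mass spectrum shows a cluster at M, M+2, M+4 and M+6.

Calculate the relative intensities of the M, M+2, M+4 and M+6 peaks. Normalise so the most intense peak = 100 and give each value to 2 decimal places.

Each Cl atom is independently Cl-35 (p = 0.7576) or Cl-37 (q = 0.2424); the cluster is the binomial expansion (p + q)^3.
P(M) = 0.7576^3 = 0.434830
P(M+2) = 3 × 0.7576^2 × 0.2424^1 = 0.417382
P(M+4) = 3 × 0.7576^1 × 0.2424^2 = 0.133545
P(M+6) = 0.2424^3 = 0.014243
The M peak is largest (0.434830); scaling to 100 gives 100.00 : 95.99 : 30.71 : 3.28.

100.00 : 95.99 : 30.71 : 3.28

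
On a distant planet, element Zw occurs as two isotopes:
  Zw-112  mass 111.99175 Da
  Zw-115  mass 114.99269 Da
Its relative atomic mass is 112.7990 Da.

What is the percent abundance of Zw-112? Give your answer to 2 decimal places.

Let x be the fractional abundance of Zw-112; then Zw-115 has abundance 1 − x.
111.99175·x + 114.99269·(1 − x) = 112.7990
(111.99175 − 114.99269)·x = 112.7990 − 114.99269
x = -2.19369 / -3.00094 = 0.73100 → 73.10% Zw-112, 26.90% Zw-115.

73.10%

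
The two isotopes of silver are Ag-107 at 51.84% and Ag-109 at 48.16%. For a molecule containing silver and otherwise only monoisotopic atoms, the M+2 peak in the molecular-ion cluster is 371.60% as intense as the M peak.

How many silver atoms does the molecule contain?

With n Ag atoms, P(M+2)/P(M) = C(n,1)·p^(n−1)q / p^n = n·q/p = n · 0.4816/0.5184.
n = 3.7160 × 0.5184/0.4816 = 4.00 ≈ 4

4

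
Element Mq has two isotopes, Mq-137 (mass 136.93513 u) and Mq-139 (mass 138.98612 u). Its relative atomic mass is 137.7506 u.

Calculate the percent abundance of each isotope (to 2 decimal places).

Mq-137: 60.24%, Mq-139: 39.76%

Let x be the fractional abundance of Mq-137; then Mq-139 has abundance 1 − x.
136.93513·x + 138.98612·(1 − x) = 137.7506
(136.93513 − 138.98612)·x = 137.7506 − 138.98612
x = -1.23552 / -2.05099 = 0.60240 → 60.24% Mq-137, 39.76% Mq-139.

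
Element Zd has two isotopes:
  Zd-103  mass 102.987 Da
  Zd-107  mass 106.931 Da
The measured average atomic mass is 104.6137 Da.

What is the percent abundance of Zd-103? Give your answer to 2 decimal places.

58.76%

Let x be the fractional abundance of Zd-103; then Zd-107 has abundance 1 − x.
102.987·x + 106.931·(1 − x) = 104.6137
(102.987 − 106.931)·x = 104.6137 − 106.931
x = -2.3173 / -3.944 = 0.58755 → 58.76% Zd-103, 41.24% Zd-107.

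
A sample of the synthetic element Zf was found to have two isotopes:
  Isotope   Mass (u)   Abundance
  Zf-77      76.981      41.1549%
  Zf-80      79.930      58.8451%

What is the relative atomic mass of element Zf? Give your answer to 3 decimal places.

78.716 u

The abundance-weighted mean is 0.411549 × 76.981 + 0.588451 × 79.930
= 31.6815 + 47.0349 = 78.7164 u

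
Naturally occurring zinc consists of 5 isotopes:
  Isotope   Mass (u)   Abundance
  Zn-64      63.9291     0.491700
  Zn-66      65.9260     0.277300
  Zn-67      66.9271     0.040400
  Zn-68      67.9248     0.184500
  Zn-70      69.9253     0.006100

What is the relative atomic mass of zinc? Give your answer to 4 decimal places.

65.3777 u

Average mass = Σ (abundance × isotope mass) = 0.491700 × 63.9291 + 0.277300 × 65.9260 + 0.040400 × 66.9271 + 0.184500 × 67.9248 + 0.006100 × 69.9253
= 31.43394 + 18.28128 + 2.70385 + 12.53213 + 0.42654 = 65.37774 u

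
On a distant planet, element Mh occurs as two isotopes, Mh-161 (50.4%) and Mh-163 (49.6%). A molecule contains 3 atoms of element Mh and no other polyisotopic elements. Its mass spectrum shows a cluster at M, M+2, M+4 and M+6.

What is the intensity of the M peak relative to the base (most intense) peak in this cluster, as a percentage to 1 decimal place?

33.9%

Binomial terms of (0.504 + 0.496)^3: M 0.1280, M+2 0.3780, M+4 0.3720, M+6 0.1220 → M+2 is the base peak.
P(M+2) = C(3,1) × 0.504^2 × 0.496^1 = 3 × 0.254016 × 0.4960 = 0.377976 (base)
P(M) = C(3,0) × 0.504^3 × 0.496^0 = 1 × 0.12802406 × 1.0000 = 0.128024
Relative intensity = 0.128024 / 0.377976 × 100 = 33.9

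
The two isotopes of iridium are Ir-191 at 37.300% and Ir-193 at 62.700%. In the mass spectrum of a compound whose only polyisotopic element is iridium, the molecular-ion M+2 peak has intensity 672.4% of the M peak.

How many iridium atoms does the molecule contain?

The M+2/M ratio from n Ir atoms is n · q/p = n · 0.62700/0.37300.
n = 6.724 × 0.37300/0.62700 = 4.00 ≈ 4

4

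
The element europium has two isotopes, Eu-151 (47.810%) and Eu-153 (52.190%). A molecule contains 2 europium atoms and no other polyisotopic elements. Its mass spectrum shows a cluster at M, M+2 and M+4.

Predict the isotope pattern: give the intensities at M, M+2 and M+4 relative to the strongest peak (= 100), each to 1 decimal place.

Each Eu atom is independently Eu-151 (p = 0.47810) or Eu-153 (q = 0.52190); the cluster is the binomial expansion (p + q)^2.
P(M) = 0.47810^2 = 0.228580
P(M+2) = 2 × 0.47810^1 × 0.52190^1 = 0.499041
P(M+4) = 0.52190^2 = 0.272380
The M+2 peak is largest (0.499041); scaling to 100 gives 45.8 : 100.0 : 54.6.

45.8 : 100.0 : 54.6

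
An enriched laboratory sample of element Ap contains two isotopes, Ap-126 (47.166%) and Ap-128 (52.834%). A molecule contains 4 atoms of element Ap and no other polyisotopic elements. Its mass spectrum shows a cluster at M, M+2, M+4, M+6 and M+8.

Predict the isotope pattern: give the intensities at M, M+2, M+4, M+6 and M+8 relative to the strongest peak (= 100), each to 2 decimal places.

13.28 : 59.51 : 100.00 : 74.68 : 20.91

Each Ap atom is independently Ap-126 (p = 0.47166) or Ap-128 (q = 0.52834); the cluster is the binomial expansion (p + q)^4.
P(M) = 0.47166^4 = 0.049490
P(M+2) = 4 × 0.47166^3 × 0.52834^1 = 0.221748
P(M+4) = 6 × 0.47166^2 × 0.52834^2 = 0.372594
P(M+6) = 4 × 0.47166^1 × 0.52834^3 = 0.278246
P(M+8) = 0.52834^4 = 0.077921
The M+4 peak is largest (0.372594); scaling to 100 gives 13.28 : 59.51 : 100.00 : 74.68 : 20.91.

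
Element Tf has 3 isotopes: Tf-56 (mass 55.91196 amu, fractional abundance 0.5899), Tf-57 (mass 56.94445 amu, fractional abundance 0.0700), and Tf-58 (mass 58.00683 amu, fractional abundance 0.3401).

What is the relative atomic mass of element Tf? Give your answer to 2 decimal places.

Ar = Σ fᵢ·mᵢ = 0.5899 × 55.91196 + 0.0700 × 56.94445 + 0.3401 × 58.00683
= 32.982465 + 3.986112 + 19.728123 = 56.696700 amu

56.70 amu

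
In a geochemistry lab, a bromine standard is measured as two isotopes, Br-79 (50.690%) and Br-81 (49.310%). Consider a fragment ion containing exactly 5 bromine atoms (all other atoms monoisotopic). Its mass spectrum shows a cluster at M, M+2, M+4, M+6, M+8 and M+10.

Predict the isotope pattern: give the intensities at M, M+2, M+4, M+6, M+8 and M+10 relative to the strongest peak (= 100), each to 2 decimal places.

Expanding (0.50690 + 0.49310)^5:
P(M) = 0.50690^5 = 0.033467
P(M+2) = 5 × 0.50690^4 × 0.49310^1 = 0.162777
P(M+4) = 10 × 0.50690^3 × 0.49310^2 = 0.316692
P(M+6) = 10 × 0.50690^2 × 0.49310^3 = 0.308070
P(M+8) = 5 × 0.50690^1 × 0.49310^4 = 0.149842
P(M+10) = 0.49310^5 = 0.029152
The M+4 peak is largest (0.316692); scaling to 100 gives 10.57 : 51.40 : 100.00 : 97.28 : 47.31 : 9.21.

10.57 : 51.40 : 100.00 : 97.28 : 47.31 : 9.21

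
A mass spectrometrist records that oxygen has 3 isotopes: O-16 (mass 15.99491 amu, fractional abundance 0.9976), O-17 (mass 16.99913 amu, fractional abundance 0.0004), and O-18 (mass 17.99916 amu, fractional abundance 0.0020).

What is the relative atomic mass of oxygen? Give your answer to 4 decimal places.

Weight each isotope mass by its fractional abundance: 0.9976 × 15.99491 + 0.0004 × 16.99913 + 0.0020 × 17.99916
= 15.956522 + 0.006800 + 0.035998 = 15.999320 amu

15.9993 amu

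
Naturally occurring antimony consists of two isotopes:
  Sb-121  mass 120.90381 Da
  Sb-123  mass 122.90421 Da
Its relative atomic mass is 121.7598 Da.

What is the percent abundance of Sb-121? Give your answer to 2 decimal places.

Writing the weighted mean with unknown fraction x of Sb-121:
120.90381·x + 122.90421·(1 − x) = 121.7598
(120.90381 − 122.90421)·x = 121.7598 − 122.90421
x = -1.14441 / -2.00040 = 0.57209 → 57.21% Sb-121, 42.79% Sb-123.

57.21%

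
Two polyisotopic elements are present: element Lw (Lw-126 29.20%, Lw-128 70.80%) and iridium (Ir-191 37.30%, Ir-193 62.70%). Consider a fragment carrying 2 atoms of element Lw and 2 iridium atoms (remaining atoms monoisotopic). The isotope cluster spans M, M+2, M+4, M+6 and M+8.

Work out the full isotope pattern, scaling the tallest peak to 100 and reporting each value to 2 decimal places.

2.99 : 24.54 : 74.72 : 100.00 : 49.64

Element Lw pattern (n=2): 0.085264 : 0.413472 : 0.501264
Iridium pattern (n=2): 0.139129 : 0.467742 : 0.393129
Convolve the two distributions (both contribute in 2-u steps):
  M: 0.085264×0.139129 = 0.011863
  M+2: 0.085264×0.467742 + 0.413472×0.139129 = 0.097407
  M+4: 0.085264×0.393129 + 0.413472×0.467742 + 0.501264×0.139129 = 0.296658
  M+6: 0.413472×0.393129 + 0.501264×0.467742 = 0.397010
  M+8: 0.501264×0.393129 = 0.197061
Scale to base peak (0.397010) = 100: 2.99 : 24.54 : 74.72 : 100.00 : 49.64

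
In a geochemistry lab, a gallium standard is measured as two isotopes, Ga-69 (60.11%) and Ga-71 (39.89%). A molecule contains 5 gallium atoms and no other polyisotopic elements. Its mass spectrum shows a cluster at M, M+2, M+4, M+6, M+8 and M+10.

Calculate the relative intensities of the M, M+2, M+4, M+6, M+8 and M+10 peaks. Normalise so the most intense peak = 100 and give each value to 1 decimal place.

22.7 : 75.3 : 100.0 : 66.4 : 22.0 : 2.9

Each Ga atom is independently Ga-69 (p = 0.6011) or Ga-71 (q = 0.3989); the cluster is the binomial expansion (p + q)^5.
P(M) = 0.6011^5 = 0.078475
P(M+2) = 5 × 0.6011^4 × 0.3989^1 = 0.260388
P(M+4) = 10 × 0.6011^3 × 0.3989^2 = 0.345596
P(M+6) = 10 × 0.6011^2 × 0.3989^3 = 0.229343
P(M+8) = 5 × 0.6011^1 × 0.3989^4 = 0.076098
P(M+10) = 0.3989^5 = 0.010100
The M+4 peak is largest (0.345596); scaling to 100 gives 22.7 : 75.3 : 100.0 : 66.4 : 22.0 : 2.9.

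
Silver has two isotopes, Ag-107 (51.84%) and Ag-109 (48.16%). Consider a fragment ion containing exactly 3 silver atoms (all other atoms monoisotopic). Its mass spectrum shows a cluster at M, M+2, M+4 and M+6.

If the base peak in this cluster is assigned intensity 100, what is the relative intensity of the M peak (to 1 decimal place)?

Term probabilities: M 0.1393, M+2 0.3883, M+4 0.3607, M+6 0.1117. Base peak = M+2.
P(M+2) = C(3,1) × 0.5184^2 × 0.4816^1 = 3 × 0.26873856 × 0.4816 = 0.388273 (base)
P(M) = C(3,0) × 0.5184^3 × 0.4816^0 = 1 × 0.13931407 × 1.0000 = 0.139314
Relative intensity = 0.139314 / 0.388273 × 100 = 35.9

35.9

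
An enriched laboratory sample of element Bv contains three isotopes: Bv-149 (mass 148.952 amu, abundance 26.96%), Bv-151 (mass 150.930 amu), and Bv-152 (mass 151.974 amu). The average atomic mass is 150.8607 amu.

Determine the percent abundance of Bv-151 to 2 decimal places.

28.60%

The remaining 73.04% is split between Bv-151 (fraction x) and Bv-152 (fraction 0.7304 − x).
Substituting: 150.930x + 151.974(0.7304 − x) = 110.7032408
(150.930 − 151.974)x = -0.2985688  ⇒  x = 0.28599, y = 0.44441
Bv-151: 28.60%, Bv-152: 44.44%.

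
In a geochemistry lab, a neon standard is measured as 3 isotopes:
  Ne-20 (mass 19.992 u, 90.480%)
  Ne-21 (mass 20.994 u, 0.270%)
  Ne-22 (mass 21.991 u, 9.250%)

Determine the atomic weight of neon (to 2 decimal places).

20.18 u

Weight each isotope mass by its fractional abundance: 0.90480 × 19.992 + 0.00270 × 20.994 + 0.09250 × 21.991
= 18.0888 + 0.0567 + 2.0342 = 20.1797 u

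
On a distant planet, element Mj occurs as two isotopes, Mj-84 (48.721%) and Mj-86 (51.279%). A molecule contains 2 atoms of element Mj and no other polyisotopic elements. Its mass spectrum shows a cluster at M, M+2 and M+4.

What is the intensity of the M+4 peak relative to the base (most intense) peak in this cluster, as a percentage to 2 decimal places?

(0.48721 + 0.51279)^2 gives M 0.2374, M+2 0.4997, M+4 0.2630; the largest is M+2.
P(M+2) = C(2,1) × 0.48721^1 × 0.51279^1 = 2 × 0.48721 × 0.51279 = 0.499673 (base)
P(M+4) = C(2,2) × 0.48721^0 × 0.51279^2 = 1 × 1.0000 × 0.26295358 = 0.262954
Relative intensity = 0.262954 / 0.499673 × 100 = 52.63

52.63%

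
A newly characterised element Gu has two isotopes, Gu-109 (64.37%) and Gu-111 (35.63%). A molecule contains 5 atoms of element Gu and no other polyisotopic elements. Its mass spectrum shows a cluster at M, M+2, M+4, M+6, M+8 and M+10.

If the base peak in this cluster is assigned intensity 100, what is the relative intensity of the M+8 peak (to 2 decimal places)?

Binomial terms of (0.6437 + 0.3563)^5: M 0.1105, M+2 0.3059, M+4 0.3386, M+6 0.1874, M+8 0.0519, M+10 0.0057 → M+4 is the base peak.
P(M+4) = C(5,2) × 0.6437^3 × 0.3563^2 = 10 × 0.2667169 × 0.12694969 = 0.338596 (base)
P(M+8) = C(5,4) × 0.6437^1 × 0.3563^4 = 5 × 0.6437 × 0.01611622 = 0.051870
Relative intensity = 0.051870 / 0.338596 × 100 = 15.32

15.32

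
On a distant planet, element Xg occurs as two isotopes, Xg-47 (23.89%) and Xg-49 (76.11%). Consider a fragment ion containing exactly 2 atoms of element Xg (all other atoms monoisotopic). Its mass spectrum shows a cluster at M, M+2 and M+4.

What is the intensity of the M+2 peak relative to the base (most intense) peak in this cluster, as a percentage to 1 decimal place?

Term probabilities: M 0.0571, M+2 0.3637, M+4 0.5793. Base peak = M+4.
P(M+4) = C(2,2) × 0.2389^0 × 0.7611^2 = 1 × 1.0000 × 0.57927321 = 0.579273 (base)
P(M+2) = C(2,1) × 0.2389^1 × 0.7611^1 = 2 × 0.2389 × 0.7611 = 0.363654
Relative intensity = 0.363654 / 0.579273 × 100 = 62.8

62.8%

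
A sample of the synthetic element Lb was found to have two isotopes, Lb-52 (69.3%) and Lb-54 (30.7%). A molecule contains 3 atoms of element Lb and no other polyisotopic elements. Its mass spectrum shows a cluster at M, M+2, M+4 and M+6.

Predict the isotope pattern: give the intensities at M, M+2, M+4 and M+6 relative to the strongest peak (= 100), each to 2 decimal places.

The 3 Lb atoms are independent, so intensities follow the terms of (0.693 + 0.307)^3.
P(M) = 0.693^3 = 0.332813
P(M+2) = 3 × 0.693^2 × 0.307^1 = 0.442309
P(M+4) = 3 × 0.693^1 × 0.307^2 = 0.195944
P(M+6) = 0.307^3 = 0.028934
The M+2 peak is largest (0.442309); scaling to 100 gives 75.24 : 100.00 : 44.30 : 6.54.

75.24 : 100.00 : 44.30 : 6.54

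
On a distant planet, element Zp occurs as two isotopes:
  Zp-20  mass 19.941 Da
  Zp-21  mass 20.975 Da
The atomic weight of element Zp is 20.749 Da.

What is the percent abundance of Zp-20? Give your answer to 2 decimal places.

21.86%

Writing the weighted mean with unknown fraction x of Zp-20:
19.941·x + 20.975·(1 − x) = 20.749
(19.941 − 20.975)·x = 20.749 − 20.975
x = -0.226 / -1.034 = 0.21857 → 21.86% Zp-20, 78.14% Zp-21.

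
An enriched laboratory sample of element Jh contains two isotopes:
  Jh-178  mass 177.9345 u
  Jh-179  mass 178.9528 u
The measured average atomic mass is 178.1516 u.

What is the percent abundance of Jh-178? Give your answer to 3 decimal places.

Writing the weighted mean with unknown fraction x of Jh-178:
177.9345·x + 178.9528·(1 − x) = 178.1516
(177.9345 − 178.9528)·x = 178.1516 − 178.9528
x = -0.8012 / -1.0183 = 0.78680 → 78.680% Jh-178, 21.320% Jh-179.

78.680%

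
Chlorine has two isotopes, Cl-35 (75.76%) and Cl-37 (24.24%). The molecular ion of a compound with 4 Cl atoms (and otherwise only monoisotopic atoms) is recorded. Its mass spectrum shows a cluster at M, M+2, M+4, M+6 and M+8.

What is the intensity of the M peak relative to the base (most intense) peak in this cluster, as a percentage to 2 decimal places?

78.14%

(0.7576 + 0.2424)^4 gives M 0.3294, M+2 0.4216, M+4 0.2023, M+6 0.0432, M+8 0.0035; the largest is M+2.
P(M+2) = C(4,1) × 0.7576^3 × 0.2424^1 = 4 × 0.4348304 × 0.2424 = 0.421612 (base)
P(M) = C(4,0) × 0.7576^4 × 0.2424^0 = 1 × 0.32942751 × 1.0000 = 0.329428
Relative intensity = 0.329428 / 0.421612 × 100 = 78.14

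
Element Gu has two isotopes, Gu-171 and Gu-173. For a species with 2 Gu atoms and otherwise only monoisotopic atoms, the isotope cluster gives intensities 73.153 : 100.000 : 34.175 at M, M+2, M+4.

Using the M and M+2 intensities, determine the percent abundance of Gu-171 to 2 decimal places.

59.40%

Write p for the Gu-171 fraction. I(M+2)/I(M) = [C(2,1)·p^1·(1−p)] / p^2 = 2·(1−p)/p = 100.000/73.153 = 1.3670
(1−p)/p = 1.3670/2 = 0.6835  ⇒  p = 1/(1 + 0.6835) = 0.5940
Gu-171: 59.40%, Gu-173: 40.60%.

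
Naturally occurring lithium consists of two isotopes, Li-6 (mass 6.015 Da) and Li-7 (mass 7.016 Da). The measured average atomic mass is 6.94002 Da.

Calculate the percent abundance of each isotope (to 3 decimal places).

Li-6: 7.590%, Li-7: 92.410%

Writing the weighted mean with unknown fraction x of Li-6:
6.015·x + 7.016·(1 − x) = 6.94002
(6.015 − 7.016)·x = 6.94002 − 7.016
x = -0.07598 / -1.001 = 0.07590 → 7.590% Li-6, 92.410% Li-7.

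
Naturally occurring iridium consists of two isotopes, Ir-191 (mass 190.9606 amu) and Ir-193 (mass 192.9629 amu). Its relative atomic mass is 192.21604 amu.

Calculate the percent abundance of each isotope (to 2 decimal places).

Ir-191: 37.30%, Ir-193: 62.70%

Writing the weighted mean with unknown fraction x of Ir-191:
190.9606·x + 192.9629·(1 − x) = 192.21604
(190.9606 − 192.9629)·x = 192.21604 − 192.9629
x = -0.74686 / -2.0023 = 0.37300 → 37.30% Ir-191, 62.70% Ir-193.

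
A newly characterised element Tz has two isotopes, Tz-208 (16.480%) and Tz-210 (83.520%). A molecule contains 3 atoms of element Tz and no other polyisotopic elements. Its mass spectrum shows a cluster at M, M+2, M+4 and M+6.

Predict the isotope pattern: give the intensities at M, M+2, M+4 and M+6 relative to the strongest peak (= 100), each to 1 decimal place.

Each Tz atom is independently Tz-208 (p = 0.16480) or Tz-210 (q = 0.83520); the cluster is the binomial expansion (p + q)^3.
P(M) = 0.16480^3 = 0.004476
P(M+2) = 3 × 0.16480^2 × 0.83520^1 = 0.068050
P(M+4) = 3 × 0.16480^1 × 0.83520^2 = 0.344873
P(M+6) = 0.83520^3 = 0.582601
The M+6 peak is largest (0.582601); scaling to 100 gives 0.8 : 11.7 : 59.2 : 100.0.

0.8 : 11.7 : 59.2 : 100.0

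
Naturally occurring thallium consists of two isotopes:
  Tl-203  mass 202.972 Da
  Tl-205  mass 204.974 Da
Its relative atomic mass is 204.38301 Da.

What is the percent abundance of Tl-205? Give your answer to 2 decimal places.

70.48%

Writing the weighted mean with unknown fraction x of Tl-203:
202.972·x + 204.974·(1 − x) = 204.38301
(202.972 − 204.974)·x = 204.38301 − 204.974
x = -0.59099 / -2.002 = 0.29520 → 29.52% Tl-203, 70.48% Tl-205.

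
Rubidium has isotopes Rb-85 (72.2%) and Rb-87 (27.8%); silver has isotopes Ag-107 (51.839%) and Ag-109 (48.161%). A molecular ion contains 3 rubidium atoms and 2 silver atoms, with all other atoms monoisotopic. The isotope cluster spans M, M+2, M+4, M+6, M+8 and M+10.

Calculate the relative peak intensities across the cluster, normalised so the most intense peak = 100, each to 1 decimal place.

28.9 : 87.2 : 100.0 : 54.4 : 14.2 : 1.4

Rubidium pattern (n=3): 0.37636705 : 0.43475086 : 0.16739714 : 0.02148495
Silver pattern (n=2): 0.26872819 : 0.49932362 : 0.23194819
Convolve the two distributions (both contribute in 2-u steps):
  M: 0.37636705×0.26872819 = 0.101140
  M+2: 0.37636705×0.49932362 + 0.43475086×0.26872819 = 0.304759
  M+4: 0.37636705×0.23194819 + 0.43475086×0.49932362 + 0.16739714×0.26872819 = 0.349363
  M+6: 0.43475086×0.23194819 + 0.16739714×0.49932362 + 0.02148495×0.26872819 = 0.190199
  M+8: 0.16739714×0.23194819 + 0.02148495×0.49932362 = 0.049555
  M+10: 0.02148495×0.23194819 = 0.004983
Scale to base peak (0.349363) = 100: 28.9 : 87.2 : 100.0 : 54.4 : 14.2 : 1.4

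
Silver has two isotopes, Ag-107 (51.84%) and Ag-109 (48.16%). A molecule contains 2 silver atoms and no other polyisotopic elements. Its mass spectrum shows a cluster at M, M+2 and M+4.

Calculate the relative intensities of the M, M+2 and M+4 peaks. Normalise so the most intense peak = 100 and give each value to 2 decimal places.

53.82 : 100.00 : 46.45

Each Ag atom is independently Ag-107 (p = 0.5184) or Ag-109 (q = 0.4816); the cluster is the binomial expansion (p + q)^2.
P(M) = 0.5184^2 = 0.268739
P(M+2) = 2 × 0.5184^1 × 0.4816^1 = 0.499323
P(M+4) = 0.4816^2 = 0.231939
The M+2 peak is largest (0.499323); scaling to 100 gives 53.82 : 100.00 : 46.45.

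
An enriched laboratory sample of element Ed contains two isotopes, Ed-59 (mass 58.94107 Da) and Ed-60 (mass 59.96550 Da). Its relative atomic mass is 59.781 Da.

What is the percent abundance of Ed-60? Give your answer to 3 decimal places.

81.990%

Let x be the fractional abundance of Ed-59; then Ed-60 has abundance 1 − x.
58.94107·x + 59.96550·(1 − x) = 59.781
(58.94107 − 59.96550)·x = 59.781 − 59.96550
x = -0.18450 / -1.02443 = 0.18010 → 18.010% Ed-59, 81.990% Ed-60.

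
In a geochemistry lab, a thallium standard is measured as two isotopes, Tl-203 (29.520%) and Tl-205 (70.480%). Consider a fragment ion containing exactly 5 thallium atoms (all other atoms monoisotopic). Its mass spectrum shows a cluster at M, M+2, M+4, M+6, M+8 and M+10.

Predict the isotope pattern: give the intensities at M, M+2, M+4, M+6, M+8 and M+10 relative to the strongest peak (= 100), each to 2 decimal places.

0.62 : 7.35 : 35.09 : 83.77 : 100.00 : 47.75

The 5 Tl atoms are independent, so intensities follow the terms of (0.29520 + 0.70480)^5.
P(M) = 0.29520^5 = 0.002242
P(M+2) = 5 × 0.29520^4 × 0.70480^1 = 0.026761
P(M+4) = 10 × 0.29520^3 × 0.70480^2 = 0.127785
P(M+6) = 10 × 0.29520^2 × 0.70480^3 = 0.305092
P(M+8) = 5 × 0.29520^1 × 0.70480^4 = 0.364208
P(M+10) = 0.70480^5 = 0.173912
The M+8 peak is largest (0.364208); scaling to 100 gives 0.62 : 7.35 : 35.09 : 83.77 : 100.00 : 47.75.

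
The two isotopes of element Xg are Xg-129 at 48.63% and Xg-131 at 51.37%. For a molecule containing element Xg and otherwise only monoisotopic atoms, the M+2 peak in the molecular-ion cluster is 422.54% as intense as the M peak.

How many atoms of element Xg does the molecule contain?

4

With n Xg atoms, P(M+2)/P(M) = C(n,1)·p^(n−1)q / p^n = n·q/p = n · 0.5137/0.4863.
n = 4.2254 × 0.4863/0.5137 = 4.00 ≈ 4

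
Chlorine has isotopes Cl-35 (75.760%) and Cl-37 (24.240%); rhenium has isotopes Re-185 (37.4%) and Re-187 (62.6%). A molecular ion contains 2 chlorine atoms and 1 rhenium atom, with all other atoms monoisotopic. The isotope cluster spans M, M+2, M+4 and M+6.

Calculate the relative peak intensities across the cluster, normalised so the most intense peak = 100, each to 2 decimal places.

Chlorine pattern (n=2): 0.57395776 : 0.36728448 : 0.05875776
Rhenium pattern (n=1): 0.3740 : 0.6260
Convolve the two distributions (both contribute in 2-u steps):
  M: 0.57395776×0.3740 = 0.214660
  M+2: 0.57395776×0.6260 + 0.36728448×0.3740 = 0.496662
  M+4: 0.36728448×0.6260 + 0.05875776×0.3740 = 0.251895
  M+6: 0.05875776×0.6260 = 0.036782
Scale to base peak (0.496662) = 100: 43.22 : 100.00 : 50.72 : 7.41

43.22 : 100.00 : 50.72 : 7.41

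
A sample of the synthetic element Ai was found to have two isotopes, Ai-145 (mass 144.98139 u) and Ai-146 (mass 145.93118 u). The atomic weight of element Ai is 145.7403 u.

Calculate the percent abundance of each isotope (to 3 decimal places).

With x = fraction of Ai-145 (so Ai-146 is 1 − x):
144.98139·x + 145.93118·(1 − x) = 145.7403
(144.98139 − 145.93118)·x = 145.7403 − 145.93118
x = -0.19088 / -0.94979 = 0.20097 → 20.097% Ai-145, 79.903% Ai-146.

Ai-145: 20.097%, Ai-146: 79.903%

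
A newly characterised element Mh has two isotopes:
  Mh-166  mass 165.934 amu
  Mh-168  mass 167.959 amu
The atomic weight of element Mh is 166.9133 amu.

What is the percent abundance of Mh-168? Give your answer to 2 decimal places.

48.36%

Writing the weighted mean with unknown fraction x of Mh-166:
165.934·x + 167.959·(1 − x) = 166.9133
(165.934 − 167.959)·x = 166.9133 − 167.959
x = -1.0457 / -2.025 = 0.51640 → 51.64% Mh-166, 48.36% Mh-168.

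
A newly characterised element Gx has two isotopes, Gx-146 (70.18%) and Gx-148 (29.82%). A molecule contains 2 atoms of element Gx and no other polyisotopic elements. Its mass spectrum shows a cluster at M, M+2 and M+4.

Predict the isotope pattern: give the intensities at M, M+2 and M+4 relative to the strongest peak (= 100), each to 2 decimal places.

100.00 : 84.98 : 18.05

The 2 Gx atoms are independent, so intensities follow the terms of (0.7018 + 0.2982)^2.
P(M) = 0.7018^2 = 0.492523
P(M+2) = 2 × 0.7018^1 × 0.2982^1 = 0.418554
P(M+4) = 0.2982^2 = 0.088923
The M peak is largest (0.492523); scaling to 100 gives 100.00 : 84.98 : 18.05.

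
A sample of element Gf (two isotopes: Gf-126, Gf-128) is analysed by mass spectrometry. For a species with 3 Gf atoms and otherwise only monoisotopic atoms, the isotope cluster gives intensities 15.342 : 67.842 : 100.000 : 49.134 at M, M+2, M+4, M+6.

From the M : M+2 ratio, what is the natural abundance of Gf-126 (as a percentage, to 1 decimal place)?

If p is the fraction of Gf that is Gf-126, then I(M+2)/I(M) = [C(3,1)·p^2·(1−p)] / p^3 = 3·(1−p)/p = 67.842/15.342 = 4.4220
(1−p)/p = 4.4220/3 = 1.4740  ⇒  p = 1/(1 + 1.4740) = 0.4042
Gf-126: 40.4%, Gf-128: 59.6%.

40.4%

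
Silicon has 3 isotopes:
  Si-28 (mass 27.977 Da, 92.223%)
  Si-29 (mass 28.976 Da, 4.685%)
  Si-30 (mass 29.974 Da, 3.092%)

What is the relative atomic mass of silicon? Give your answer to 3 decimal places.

28.086 Da

The abundance-weighted mean is 0.92223 × 27.977 + 0.04685 × 28.976 + 0.03092 × 29.974
= 25.8012 + 1.3575 + 0.9268 = 28.0855 Da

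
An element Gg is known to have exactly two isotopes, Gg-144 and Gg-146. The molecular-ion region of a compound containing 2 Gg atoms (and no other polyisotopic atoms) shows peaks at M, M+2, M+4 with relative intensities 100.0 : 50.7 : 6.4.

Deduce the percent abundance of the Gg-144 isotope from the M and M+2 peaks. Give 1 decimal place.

Write p for the Gg-144 fraction. I(M+2)/I(M) = [C(2,1)·p^1·(1−p)] / p^2 = 2·(1−p)/p = 50.7/100.0 = 0.5070
(1−p)/p = 0.5070/2 = 0.2535  ⇒  p = 1/(1 + 0.2535) = 0.7978
Gg-144: 79.8%, Gg-146: 20.2%.

79.8%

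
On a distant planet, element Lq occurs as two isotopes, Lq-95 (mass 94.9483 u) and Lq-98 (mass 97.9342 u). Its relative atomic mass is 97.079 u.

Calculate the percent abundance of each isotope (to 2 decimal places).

Lq-95: 28.64%, Lq-98: 71.36%

Writing the weighted mean with unknown fraction x of Lq-95:
94.9483·x + 97.9342·(1 − x) = 97.079
(94.9483 − 97.9342)·x = 97.079 − 97.9342
x = -0.8552 / -2.9859 = 0.28641 → 28.64% Lq-95, 71.36% Lq-98.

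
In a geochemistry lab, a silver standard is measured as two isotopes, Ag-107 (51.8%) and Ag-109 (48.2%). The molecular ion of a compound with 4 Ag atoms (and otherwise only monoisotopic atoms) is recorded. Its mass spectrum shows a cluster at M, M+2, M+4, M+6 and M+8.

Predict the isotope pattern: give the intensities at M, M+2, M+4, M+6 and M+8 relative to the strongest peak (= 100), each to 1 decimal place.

Each Ag atom is independently Ag-107 (p = 0.518) or Ag-109 (q = 0.482); the cluster is the binomial expansion (p + q)^4.
P(M) = 0.518^4 = 0.071998
P(M+2) = 4 × 0.518^3 × 0.482^1 = 0.267976
P(M+4) = 6 × 0.518^2 × 0.482^2 = 0.374029
P(M+6) = 4 × 0.518^1 × 0.482^3 = 0.232023
P(M+8) = 0.482^4 = 0.053974
The M+4 peak is largest (0.374029); scaling to 100 gives 19.2 : 71.6 : 100.0 : 62.0 : 14.4.

19.2 : 71.6 : 100.0 : 62.0 : 14.4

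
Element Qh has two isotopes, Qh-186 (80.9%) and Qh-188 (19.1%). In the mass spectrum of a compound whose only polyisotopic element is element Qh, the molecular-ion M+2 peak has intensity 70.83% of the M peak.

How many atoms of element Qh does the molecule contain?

For n independent Qh atoms, I(M+2)/I(M) = n · (abundance Qh-188) / (abundance Qh-186) = n · 0.191/0.809.
n = 0.7083 × 0.809/0.191 = 3.00 ≈ 3

3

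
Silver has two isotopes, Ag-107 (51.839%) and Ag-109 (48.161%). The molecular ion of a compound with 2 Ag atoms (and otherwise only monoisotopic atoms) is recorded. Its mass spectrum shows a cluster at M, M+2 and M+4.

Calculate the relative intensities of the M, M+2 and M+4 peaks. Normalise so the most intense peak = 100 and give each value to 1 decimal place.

Each Ag atom is independently Ag-107 (p = 0.51839) or Ag-109 (q = 0.48161); the cluster is the binomial expansion (p + q)^2.
P(M) = 0.51839^2 = 0.268728
P(M+2) = 2 × 0.51839^1 × 0.48161^1 = 0.499324
P(M+4) = 0.48161^2 = 0.231948
The M+2 peak is largest (0.499324); scaling to 100 gives 53.8 : 100.0 : 46.5.

53.8 : 100.0 : 46.5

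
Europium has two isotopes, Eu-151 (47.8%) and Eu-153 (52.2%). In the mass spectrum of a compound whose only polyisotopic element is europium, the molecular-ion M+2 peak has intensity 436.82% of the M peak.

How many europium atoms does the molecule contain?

The M+2/M ratio from n Eu atoms is n · q/p = n · 0.522/0.478.
n = 4.3682 × 0.478/0.522 = 4.00 ≈ 4

4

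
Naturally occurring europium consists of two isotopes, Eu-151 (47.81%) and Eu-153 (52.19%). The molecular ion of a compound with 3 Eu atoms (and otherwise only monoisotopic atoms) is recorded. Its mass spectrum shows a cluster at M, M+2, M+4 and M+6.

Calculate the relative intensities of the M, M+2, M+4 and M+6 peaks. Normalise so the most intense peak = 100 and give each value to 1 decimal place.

28.0 : 91.6 : 100.0 : 36.4

Each Eu atom is independently Eu-151 (p = 0.4781) or Eu-153 (q = 0.5219); the cluster is the binomial expansion (p + q)^3.
P(M) = 0.4781^3 = 0.109284
P(M+2) = 3 × 0.4781^2 × 0.5219^1 = 0.357887
P(M+4) = 3 × 0.4781^1 × 0.5219^2 = 0.390674
P(M+6) = 0.5219^3 = 0.142155
The M+4 peak is largest (0.390674); scaling to 100 gives 28.0 : 91.6 : 100.0 : 36.4.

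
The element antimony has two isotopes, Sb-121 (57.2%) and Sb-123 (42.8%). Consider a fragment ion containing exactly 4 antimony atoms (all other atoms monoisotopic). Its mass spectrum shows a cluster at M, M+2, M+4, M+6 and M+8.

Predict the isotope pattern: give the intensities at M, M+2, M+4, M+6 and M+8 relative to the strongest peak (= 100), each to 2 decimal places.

Each Sb atom is independently Sb-121 (p = 0.572) or Sb-123 (q = 0.428); the cluster is the binomial expansion (p + q)^4.
P(M) = 0.572^4 = 0.107049
P(M+2) = 4 × 0.572^3 × 0.428^1 = 0.320400
P(M+4) = 6 × 0.572^2 × 0.428^2 = 0.359609
P(M+6) = 4 × 0.572^1 × 0.428^3 = 0.179385
P(M+8) = 0.428^4 = 0.033556
The M+4 peak is largest (0.359609); scaling to 100 gives 29.77 : 89.10 : 100.00 : 49.88 : 9.33.

29.77 : 89.10 : 100.00 : 49.88 : 9.33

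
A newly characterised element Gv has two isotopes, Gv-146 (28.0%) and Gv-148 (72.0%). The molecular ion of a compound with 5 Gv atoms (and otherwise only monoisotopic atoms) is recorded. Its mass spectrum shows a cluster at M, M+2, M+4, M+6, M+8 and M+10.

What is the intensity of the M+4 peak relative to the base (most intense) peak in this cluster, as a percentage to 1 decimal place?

Binomial terms of (0.280 + 0.720)^5: M 0.0017, M+2 0.0221, M+4 0.1138, M+6 0.2926, M+8 0.3762, M+10 0.1935 → M+8 is the base peak.
P(M+8) = C(5,4) × 0.280^1 × 0.720^4 = 5 × 0.2800 × 0.26873856 = 0.376234 (base)
P(M+4) = C(5,2) × 0.280^3 × 0.720^2 = 10 × 0.021952 × 0.5184 = 0.113799
Relative intensity = 0.113799 / 0.376234 × 100 = 30.2

30.2%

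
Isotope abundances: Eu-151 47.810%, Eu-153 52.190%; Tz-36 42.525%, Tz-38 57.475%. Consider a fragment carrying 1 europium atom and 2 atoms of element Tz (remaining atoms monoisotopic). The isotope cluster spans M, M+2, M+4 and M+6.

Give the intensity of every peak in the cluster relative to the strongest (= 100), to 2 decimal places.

20.93 : 79.43 : 100.00 : 41.74

Europium pattern (n=1): 0.4781 : 0.5219
Element Tz pattern (n=2): 0.18083756 : 0.48882488 : 0.33033756
Convolve the two distributions (both contribute in 2-u steps):
  M: 0.4781×0.18083756 = 0.086458
  M+2: 0.4781×0.48882488 + 0.5219×0.18083756 = 0.328086
  M+4: 0.4781×0.33033756 + 0.5219×0.48882488 = 0.413052
  M+6: 0.5219×0.33033756 = 0.172403
Scale to base peak (0.413052) = 100: 20.93 : 79.43 : 100.00 : 41.74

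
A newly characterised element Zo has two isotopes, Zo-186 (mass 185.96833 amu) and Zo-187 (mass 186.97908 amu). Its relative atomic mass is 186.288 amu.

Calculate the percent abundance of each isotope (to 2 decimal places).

Let x be the fractional abundance of Zo-186; then Zo-187 has abundance 1 − x.
185.96833·x + 186.97908·(1 − x) = 186.288
(185.96833 − 186.97908)·x = 186.288 − 186.97908
x = -0.69108 / -1.01075 = 0.68373 → 68.37% Zo-186, 31.63% Zo-187.

Zo-186: 68.37%, Zo-187: 31.63%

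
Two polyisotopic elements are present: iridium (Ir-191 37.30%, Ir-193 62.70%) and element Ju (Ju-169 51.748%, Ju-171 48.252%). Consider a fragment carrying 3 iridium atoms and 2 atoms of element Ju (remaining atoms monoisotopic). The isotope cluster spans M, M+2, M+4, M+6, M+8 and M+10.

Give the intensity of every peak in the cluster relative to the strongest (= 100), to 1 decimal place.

4.0 : 27.7 : 75.2 : 100.0 : 65.1 : 16.6

Iridium pattern (n=3): 0.05189512 : 0.26170165 : 0.43991135 : 0.24649188
Element Ju pattern (n=2): 0.26778555 : 0.4993889 : 0.23282555
Convolve the two distributions (both contribute in 2-u steps):
  M: 0.05189512×0.26778555 = 0.013897
  M+2: 0.05189512×0.4993889 + 0.26170165×0.26778555 = 0.095996
  M+4: 0.05189512×0.23282555 + 0.26170165×0.4993889 + 0.43991135×0.26778555 = 0.260575
  M+6: 0.26170165×0.23282555 + 0.43991135×0.4993889 + 0.24649188×0.26778555 = 0.346625
  M+8: 0.43991135×0.23282555 + 0.24649188×0.4993889 = 0.225518
  M+10: 0.24649188×0.23282555 = 0.057390
Scale to base peak (0.346625) = 100: 4.0 : 27.7 : 75.2 : 100.0 : 65.1 : 16.6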